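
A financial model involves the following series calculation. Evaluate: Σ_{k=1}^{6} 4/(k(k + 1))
Partial fractions: 4/(k(k + 1))=4/k - 4/(k + 1)
Telescoping sum: 4(1 - 1/7)=4·6/7

Answer: 24/7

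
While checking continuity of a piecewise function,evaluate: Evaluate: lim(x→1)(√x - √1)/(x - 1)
Multiply by conjugate (√x+√1)/(√x+√1):
=(x - 1)/((x - 1)(√x+√1))=1/(√x+√1)
As x → 1: 1/(2√1)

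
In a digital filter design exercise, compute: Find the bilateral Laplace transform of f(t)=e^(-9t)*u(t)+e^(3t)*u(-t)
For e^(-9t) * u(t): L = 1/(s+9), Re(s) > -9
For e^(3t) * u(-t): L = -1/(s-3), Re(s) < 3
Combined: F(s) = 1/(s+9)-1/(s-3), -9 < Re(s) < 3

Answer: 1/(s+9)-1/(s-3), ROC: -9 < Re(s) < 3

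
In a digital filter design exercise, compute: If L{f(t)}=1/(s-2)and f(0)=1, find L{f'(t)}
L{f'(t)}=s·F(s) - f(0)=s/(s-2)-1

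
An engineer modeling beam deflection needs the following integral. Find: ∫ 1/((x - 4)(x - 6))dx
Partial fractions: 1/((x-4)(x-6)) = A/(x-4)+B/(x-6)
A = -1/2, B = 1/2
∫ [-1/2· 1/(x-4)+1/2· 1/(x-6)] dx
= (1/2)[ln|x-6| - ln|x-4|]+C

Answer: (1/2)·ln|(x-6)/(x-4)|+C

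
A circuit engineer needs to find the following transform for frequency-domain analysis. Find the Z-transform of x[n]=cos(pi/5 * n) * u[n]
Z{cos(w0 * n) * u[n]} = z(z - cos(w0))/(z^2 - 2z * cos(w0) + 1)
With w0 = pi/5: X(z) = z(z - cos(pi/5))/(z^2 - 2z * cos(pi/5) + 1)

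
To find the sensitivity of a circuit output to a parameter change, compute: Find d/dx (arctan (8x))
d/dx[arctan(u)] = u'/(1 + u²), u = 8x, u' = 8

Answer: 8/(1 + 64x²)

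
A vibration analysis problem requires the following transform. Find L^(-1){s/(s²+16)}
L^(-1){s/(s² + w²)}=cos(wt)
Here w=4

Answer: cos(4t)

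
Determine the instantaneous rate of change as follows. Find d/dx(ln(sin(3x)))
Chain rule: d/dx[ln(u)] = u'/u where u = sin(3x)
u' = 3cos(3x)

Answer: (3cos(3x))/(sin(3x))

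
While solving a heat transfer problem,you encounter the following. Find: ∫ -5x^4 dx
Using power rule: ∫ -5x^4 dx=-5/5 x^5+C=-x^5+C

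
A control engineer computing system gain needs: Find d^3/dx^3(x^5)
Apply power rule 3 times:
d^1: 5x^4
d^2: 20x^3
d^3: 60x^2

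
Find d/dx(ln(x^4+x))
Chain rule: d/dx[ln(u)] = u'/u where u = x^4 + x
u' = 4x^3 + 1

Answer: (4x^3 + 1)/(x^4 + x)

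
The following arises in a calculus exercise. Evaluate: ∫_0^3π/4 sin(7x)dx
Antiderivative: -cos(7x)/7
Evaluate at bounds: [-cos(7·3π/4)/7] - [-cos(7·0)/7]
= (-(-√2/2) + (1))/7 = 1/7 + √2/14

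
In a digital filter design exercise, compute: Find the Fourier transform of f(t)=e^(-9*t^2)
The Fourier transform of a Gaussian e^(-a*t^2) is sqrt(pi/a)*e^(-omega^2/(4a)).
With a = 9: F(omega) = sqrt(pi)/3*e^(-omega^2/36)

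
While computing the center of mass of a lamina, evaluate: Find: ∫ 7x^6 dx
Using power rule: ∫ 7x^6 dx = 7/7 x^7+C = x^7+C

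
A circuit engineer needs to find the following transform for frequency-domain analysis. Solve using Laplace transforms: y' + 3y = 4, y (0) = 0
Take L of both sides: sY(s) - 0 + 3Y(s) = 4/s
Y(s)(s + 3) = 4/s + 0
Y(s) = 4/(s(s + 3)) + 0/(s + 3)
Partial fractions: 4/(s(s + 3)) = (4/3)/s - (4/3)/(s + 3)
So Y(s) = (4/3)/s - (4/3)/(s + 3)
Inverse transform (L^(-1){1/s} = 1, L^(-1){1/(s + 3)} = e^(-3t)):

Answer: y(t) = 4/3 - (4/3)·e^(-3t)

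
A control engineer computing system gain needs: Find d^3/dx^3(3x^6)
Apply power rule 3 times:
d^1: 18x^5
d^2: 90x^4
d^3: 360x^3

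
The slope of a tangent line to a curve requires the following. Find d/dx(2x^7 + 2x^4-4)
Power rule: d/dx(ax^n)=n·a·x^(n-1)
Term by term: 14·x^6+8·x^3

Answer: 14x^6+8x^3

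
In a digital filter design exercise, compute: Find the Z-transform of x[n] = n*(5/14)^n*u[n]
Using the property Z{n * a^n * u[n]}=az/(z-a)^2
With a=5/14: X(z)=(5/14)z/(z - 5/14)^2, |z| > 5/14

Answer: (5/14)z/(z - 5/14)^2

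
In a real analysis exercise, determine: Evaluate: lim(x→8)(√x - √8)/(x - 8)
Multiply by conjugate (√x + √8)/(√x + √8):
=(x - 8)/((x - 8)(√x + √8))=1/(√x + √8)
As x → 8: 1/(2√8)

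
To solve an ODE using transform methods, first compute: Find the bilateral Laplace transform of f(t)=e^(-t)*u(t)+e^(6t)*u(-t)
For e^(-t)*u(t): L = 1/(s+1), Re(s) > -1
For e^(6t)*u(-t): L = -1/(s-6), Re(s) < 6
Combined: F(s) = 1/(s+1)-1/(s-6), -1 < Re(s) < 6

Answer: 1/(s+1)-1/(s-6), ROC: -1 < Re(s) < 6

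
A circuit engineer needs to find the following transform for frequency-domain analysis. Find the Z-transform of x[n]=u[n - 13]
Using the time-shift property: Z{u[n-13]} = z^(-13) * z/(z-1)
= z^(-12)/(z-1)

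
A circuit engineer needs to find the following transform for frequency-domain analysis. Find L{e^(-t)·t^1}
First shifting: L{e^(at)f(t)}=F(s-a)
L{t^1}=1/s^2
Shift s → s + 1: 1/(s + 1)^2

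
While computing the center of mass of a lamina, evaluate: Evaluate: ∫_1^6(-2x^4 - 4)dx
Step 1: Find antiderivative F(x) = (-2/5)x^5-4x
Step 2: F(6) - F(1) = -15672/5 - (-22/5) = -3130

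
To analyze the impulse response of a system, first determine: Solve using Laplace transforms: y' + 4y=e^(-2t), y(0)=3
Take L: sY - 3+4Y=1/(s+2)
Y(s+4)=1/(s+2)+3
Y=1/((s+2)(s+4))+3/(s+4)
Partial fractions: 1/((s+2)(s+4))=(1/2)/(s+2) - (1/2)/(s+4)
So Y=(1/2)/(s+2)+(5/2)/(s+4)
Inverse Laplace transform (L^(-1){1/(s+2)}=e^(-2t), L^(-1){1/(s+4)}=e^(-4t)):

Answer: y(t)=(1/2)·e^(-2t)+(5/2)·e^(-4t)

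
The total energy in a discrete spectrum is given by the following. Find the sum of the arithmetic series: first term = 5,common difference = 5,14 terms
Last term: a_n=5+(14-1)·5=70
Sum=n(a_1+a_n)/2=14(5+70)/2=525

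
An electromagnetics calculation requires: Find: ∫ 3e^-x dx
Since d/dx[e^-x] = - e^-x, we get -3e^-x + C

Answer: -3e^-x + C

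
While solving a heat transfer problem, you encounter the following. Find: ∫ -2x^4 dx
Using power rule: ∫ -2x^4 dx = -2/5 x^5 + C = (-2/5)x^5 + C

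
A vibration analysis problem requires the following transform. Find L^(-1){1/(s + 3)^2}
L^(-1){1/(s-a)^n}=t^(n-1)·e^(at)/(n-1)!
Here a=-3, n=2: t^1·e^(-3t)/1

Answer: t·e^(-3t)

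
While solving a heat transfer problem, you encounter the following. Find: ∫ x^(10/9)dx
Power rule: ∫ x^(10/9) dx = x^(19/9)/(19/9) + C

Answer: (9/19)·x^(19/9) + C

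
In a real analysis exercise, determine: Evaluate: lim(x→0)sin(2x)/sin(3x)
sin(u) ≈ u for small u:
sin(2x)/sin(3x) ≈ 2x/(3x)=2/3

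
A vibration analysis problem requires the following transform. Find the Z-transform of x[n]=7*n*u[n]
Z{n*u[n]}=z/(z-1)^2
By linearity: Z{7*n*u[n]}=7z/(z-1)^2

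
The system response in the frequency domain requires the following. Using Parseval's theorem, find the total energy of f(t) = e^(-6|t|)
Parseval's theorem: E=integral |f(t)|^2 dt=(1/2pi) integral |F(omega)|^2 domega
E=integral_{-inf}^{inf} e^(-12|t|) dt=2*integral_0^inf e^(-12t) dt=2/(2*6)=1/6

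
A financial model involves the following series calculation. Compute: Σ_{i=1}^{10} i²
Using formula: Σ i^2=n(n + 1)(2n + 1)/6=10·11·21/6=385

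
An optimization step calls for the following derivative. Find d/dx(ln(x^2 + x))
Chain rule: d/dx[ln(u)] = u'/u where u = x^2 + x
u' = 2x + 1

Answer: (2x + 1)/(x^2 + x)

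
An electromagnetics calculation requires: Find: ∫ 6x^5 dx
Using power rule: ∫ 6x^5 dx=6/6 x^6+C=x^6+C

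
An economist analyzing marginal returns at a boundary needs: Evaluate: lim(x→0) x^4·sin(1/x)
Squeeze theorem: -|x^4| ≤ x^4·sin(1/x) ≤ |x^4|
Since x^4 → 0 as x → 0, by squeeze theorem the limit is 0

Answer: 0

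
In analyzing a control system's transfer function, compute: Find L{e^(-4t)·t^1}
First shifting: L{e^(at)f(t)} = F(s-a)
L{t^1} = 1/s^2
Shift s → s + 4: 1/(s + 4)^2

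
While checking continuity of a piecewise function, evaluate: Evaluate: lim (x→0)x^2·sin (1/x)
Squeeze theorem: -|x^2| ≤ x^2·sin(1/x) ≤ |x^2|
Since x^2 → 0 as x → 0, by squeeze theorem the limit is 0

Answer: 0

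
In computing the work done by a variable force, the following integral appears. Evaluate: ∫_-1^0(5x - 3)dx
Step 1: Find antiderivative F(x)=(5/2)x^2-3x
Step 2: F(0) - F(-1)=0 - (11/2)=-11/2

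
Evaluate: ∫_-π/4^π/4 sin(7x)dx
Antiderivative: -cos(7x)/7
Evaluate at bounds: [-cos(7·π/4)/7] - [-cos(7·-π/4)/7]
= (-(√2/2)+(√2/2))/7 = 0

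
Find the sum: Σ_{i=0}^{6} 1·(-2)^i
Geometric series: S = a(1 - r^n)/(1 - r)
a = 1, r = -2, n = 7
S = 1(1 + 128)/3 = 43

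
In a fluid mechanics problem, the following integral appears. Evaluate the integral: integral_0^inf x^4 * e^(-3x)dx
This is a Gamma integral. Substitute u = 3x (du = 3 dx):
integral_0^inf x^4 * e^(-3x) dx = (1/3^5) integral_0^inf u^4 * e^(-u) du
= Gamma(5)/3^5 = 4!/3^5 = 24/243

Answer: 8/81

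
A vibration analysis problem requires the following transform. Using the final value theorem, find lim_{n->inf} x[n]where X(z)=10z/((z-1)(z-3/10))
Final value theorem: lim x[n] = lim_{z->1} (z-1) * X(z)
(z-1) * X(z) = 10z/(z-3/10)
As z->1: 10/(1-3/10) = 10/(7/10) = 100/7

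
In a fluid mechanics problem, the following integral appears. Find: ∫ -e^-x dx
Since d/dx[e^-x]=- e^-x, we get 1e^-x + C

Answer: e^-x + C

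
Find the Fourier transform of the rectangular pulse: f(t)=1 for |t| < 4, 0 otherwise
F(omega)=integral from -4 to 4 of e^(-j*omega*t) dt
=2*sin(4*omega)/omega=8*sinc(4*omega/pi)

Answer: 2*sin(4*omega)/omega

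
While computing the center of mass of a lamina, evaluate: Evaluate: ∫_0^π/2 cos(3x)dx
Antiderivative: sin(3x)/3
Evaluate at bounds: [sin(3·π/2)/3] - [sin(3·0)/3]
=((-1) - (0))/3=-1/3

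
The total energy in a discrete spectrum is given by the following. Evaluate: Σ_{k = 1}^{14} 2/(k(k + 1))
Partial fractions: 2/(k(k+1)) = 2/k - 2/(k+1)
Telescoping sum: 2(1-1/15) = 2·14/15

Answer: 28/15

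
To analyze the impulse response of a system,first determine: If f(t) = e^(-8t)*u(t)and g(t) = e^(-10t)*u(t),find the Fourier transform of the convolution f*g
By the convolution theorem: F{f*g}=F(omega)*G(omega)
F(omega)=1/(8 + j*omega), G(omega)=1/(10 + j*omega)
F{f*g}=1/((8 + j*omega)(10 + j*omega))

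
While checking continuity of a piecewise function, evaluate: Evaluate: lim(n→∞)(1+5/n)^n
This is the definition of e^5: lim(1 + 5/n)^n = e^5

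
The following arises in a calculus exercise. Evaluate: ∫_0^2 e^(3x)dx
Antiderivative: (1/3)e^(3x)
Evaluate: (1/3)(e^6-1)

Answer: (e^6-1)/3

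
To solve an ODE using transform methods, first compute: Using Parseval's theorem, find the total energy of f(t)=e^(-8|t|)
Parseval's theorem: E=integral |f(t)|^2 dt=(1/2pi) integral |F(omega)|^2 domega
E=integral_{-inf}^{inf} e^(-16|t|) dt=2 * integral_0^inf e^(-16t) dt=2/(2 * 8)=1/8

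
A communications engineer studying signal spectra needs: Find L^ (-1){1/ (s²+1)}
L^(-1){w/(s²+w²)} = sin(wt)
Here w = 1

Answer: sin(t)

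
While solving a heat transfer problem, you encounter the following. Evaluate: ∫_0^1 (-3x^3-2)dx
Step 1: Find antiderivative F(x)=(-3/4)x^4 - 2x
Step 2: F(1) - F(0)=-11/4 - (0)=-11/4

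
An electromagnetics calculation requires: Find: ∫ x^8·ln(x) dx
By parts: u=ln(x), dv=x^8 dx
du=1/x dx, v=x^9/9
=x^9·ln(x)/9 - ∫ x^8/9 dx
=x^9·ln(x)/9 - x^9/81+C

Answer: x^9(ln(x)/9-1/81)+C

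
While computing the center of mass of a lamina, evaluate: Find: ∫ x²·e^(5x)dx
Integration by parts twice:
First: u = x², dv = e^(5x) dx => x²e^(5x)/5 - (2/5)∫ xe^(5x) dx
Second (∫ xe^(5x) dx): xe^(5x)/5 - e^(5x)/25
Combining: e^(5x)(x²/5 - 2x/25 + 2/125) + C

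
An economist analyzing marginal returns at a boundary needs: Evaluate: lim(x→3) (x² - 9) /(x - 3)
Factor: (x² - 9)=(x-3)(x+3)
Cancel (x-3): lim(x→3) (x+3)=6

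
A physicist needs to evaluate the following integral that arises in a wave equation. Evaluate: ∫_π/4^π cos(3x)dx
Antiderivative: sin(3x)/3
Evaluate at bounds: [sin(3·π)/3] - [sin(3·π/4)/3]
= ((0) - (√2/2))/3 = -√2/6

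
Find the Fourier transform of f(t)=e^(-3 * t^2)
The Fourier transform of a Gaussian e^(-a*t^2) is sqrt(pi/a)*e^(-omega^2/(4a)).
With a = 3: F(omega) = sqrt(pi/3)*e^(-omega^2/12)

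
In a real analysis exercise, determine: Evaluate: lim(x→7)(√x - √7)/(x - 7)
Multiply by conjugate (√x + √7)/(√x + √7):
=(x - 7)/((x - 7)(√x + √7))=1/(√x + √7)
As x → 7: 1/(2√7)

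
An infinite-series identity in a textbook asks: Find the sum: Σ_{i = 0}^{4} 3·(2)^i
Geometric series: S = a(1 - r^n)/(1 - r)
a = 3, r = 2, n = 5
S = 3(1 - 32)/-1 = 93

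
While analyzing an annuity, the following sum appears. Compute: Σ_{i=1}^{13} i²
Using formula: Σ i^2=n(n+1)(2n+1)/6=13·14·27/6=819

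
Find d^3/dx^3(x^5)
Apply power rule 3 times:
d^1: 5x^4
d^2: 20x^3
d^3: 60x^2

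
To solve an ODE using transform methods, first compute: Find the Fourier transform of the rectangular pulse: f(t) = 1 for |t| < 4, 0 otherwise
F(omega) = integral from -4 to 4 of e^(-j * omega * t) dt
= 2 * sin(4 * omega)/omega = 8 * sinc(4 * omega/pi)

Answer: 2 * sin(4 * omega)/omega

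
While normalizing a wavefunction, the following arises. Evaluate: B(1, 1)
B(x,y)=Γ(x)Γ(y)/Γ(x+y)=(x-1)!(y-1)!/(x+y-1)!
B(1,1)=0!·0!/1!=1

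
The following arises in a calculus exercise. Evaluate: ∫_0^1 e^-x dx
Antiderivative: -e^-x
Evaluate: -(e^-1-1)

Answer: (e^-1-1)/(-1)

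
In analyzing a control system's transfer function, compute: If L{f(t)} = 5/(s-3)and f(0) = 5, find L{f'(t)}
L{f'(t)} = s·F(s) - f(0) = 5s/(s-3)-5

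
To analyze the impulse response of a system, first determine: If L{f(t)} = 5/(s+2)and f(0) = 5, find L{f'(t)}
L{f'(t)}=s·F(s) - f(0)=5s/(s + 2) - 5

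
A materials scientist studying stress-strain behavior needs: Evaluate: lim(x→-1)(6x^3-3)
Polynomial is continuous, so substitute x=-1:
6·(-1)^3-3=-9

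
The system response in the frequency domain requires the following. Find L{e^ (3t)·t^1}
First shifting: L{e^(at)f(t)} = F(s-a)
L{t^1} = 1/s^2
Shift s → s-3: 1/(s-3)^2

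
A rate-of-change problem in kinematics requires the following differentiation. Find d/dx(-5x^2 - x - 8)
Power rule: d/dx(ax^n) = n·a·x^(n-1)
Term by term: -10·x - 1

Answer: -10x - 1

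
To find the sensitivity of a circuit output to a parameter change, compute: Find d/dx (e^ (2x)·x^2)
Product rule: (fg)' = f'g + fg'
f = e^(2x), f' = 2·e^(2x)
g = x^2, g' = 2x

Answer: 2·e^(2x)·x^2 + 2·e^(2x)·x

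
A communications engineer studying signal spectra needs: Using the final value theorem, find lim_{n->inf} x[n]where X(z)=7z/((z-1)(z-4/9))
Final value theorem: lim x[n]=lim_{z->1} (z-1) * X(z)
(z-1) * X(z)=7z/(z-4/9)
As z->1: 7/(1 - 4/9)=7/(5/9)=63/5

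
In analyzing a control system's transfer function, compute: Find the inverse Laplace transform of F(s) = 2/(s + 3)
L^(-1){2/(s-a)} = c·e^(at)
Here a = -3, c = 2

Answer: 2e^(-3t)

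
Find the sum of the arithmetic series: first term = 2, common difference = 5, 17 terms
Last term: a_n = 2+(17-1)·5 = 82
Sum = n(a_1+a_n)/2 = 17(2+82)/2 = 714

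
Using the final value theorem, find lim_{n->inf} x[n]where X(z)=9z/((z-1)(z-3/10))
Final value theorem: lim x[n]=lim_{z->1} (z-1) * X(z)
(z-1) * X(z)=9z/(z-3/10)
As z->1: 9/(1-3/10)=9/(7/10)=90/7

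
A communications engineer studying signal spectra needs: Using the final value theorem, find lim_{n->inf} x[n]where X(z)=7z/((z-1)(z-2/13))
Final value theorem: lim x[n] = lim_{z->1} (z-1) * X(z)
(z-1) * X(z) = 7z/(z-2/13)
As z->1: 7/(1 - 2/13) = 7/(11/13) = 91/11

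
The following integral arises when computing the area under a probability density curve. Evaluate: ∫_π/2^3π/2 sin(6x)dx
Antiderivative: -cos(6x)/6
Evaluate at bounds: [-cos(6·3π/2)/6] - [-cos(6·π/2)/6]
= (-(-1) + (-1))/6 = 0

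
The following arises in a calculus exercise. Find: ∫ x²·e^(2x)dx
Integration by parts twice:
First: u = x², dv = e^(2x) dx => x²e^(2x)/2 - (2/2)∫ xe^(2x) dx
Second (∫ xe^(2x) dx): xe^(2x)/2 - e^(2x)/4
Combining: e^(2x)(x²/2-2x/4+2/8)+C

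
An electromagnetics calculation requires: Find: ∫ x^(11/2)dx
Power rule: ∫ x^(11/2) dx = x^(13/2)/(13/2)+C

Answer: (2/13)·x^(13/2)+C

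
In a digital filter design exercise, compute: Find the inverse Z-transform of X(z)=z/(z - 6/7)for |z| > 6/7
Standard pair: z/(z-a) <-> a^n * u[n] for causal signals
With a=6/7: x[n]=(6/7)^n * u[n]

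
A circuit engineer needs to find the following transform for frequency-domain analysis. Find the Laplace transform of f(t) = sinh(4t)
L{sinh(at)}=a/(s²-a²)
L{sinh(4t)}=4/(s²-16)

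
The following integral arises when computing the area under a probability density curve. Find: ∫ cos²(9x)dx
Using identity cos²(u)=(1 + cos(2u))/2:
∫ (1 + cos(18x))/2 dx=x/2 + sin(18x)/36 + C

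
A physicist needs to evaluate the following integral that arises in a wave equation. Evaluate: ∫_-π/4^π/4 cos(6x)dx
Antiderivative: sin(6x)/6
Evaluate at bounds: [sin(6·π/4)/6] - [sin(6·-π/4)/6]
=((-1) - (1))/6=-1/3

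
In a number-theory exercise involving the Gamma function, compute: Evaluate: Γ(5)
Γ(n)=(n-1)! for positive integers
Γ(5)=4!=24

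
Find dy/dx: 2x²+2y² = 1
Differentiate: 4x+4y·(dy/dx) = 0
dy/dx = -4x/(4y) = -1·(x/y)

Answer: dy/dx = -1·(x/y)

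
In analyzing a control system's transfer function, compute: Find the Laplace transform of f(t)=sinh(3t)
L{sinh(at)}=a/(s²-a²)
L{sinh(3t)}=3/(s²-9)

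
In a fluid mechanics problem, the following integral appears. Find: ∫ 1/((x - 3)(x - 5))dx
Partial fractions: 1/((x-3)(x-5))=A/(x-3)+B/(x-5)
A=-1/2, B=1/2
∫ [-1/2· 1/(x-3)+1/2· 1/(x-5)] dx
=(1/2)[ln|x-5| - ln|x-3|]+C

Answer: (1/2)·ln|(x-5)/(x-3)|+C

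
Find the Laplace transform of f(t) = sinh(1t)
L{sinh(at)}=a/(s²-a²)
L{sinh(1t)}=1/(s²-1)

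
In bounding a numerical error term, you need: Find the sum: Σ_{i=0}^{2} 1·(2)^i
Geometric series: S=a(1 - r^n)/(1 - r)
a=1, r=2, n=3
S=1(1 - 8)/-1=7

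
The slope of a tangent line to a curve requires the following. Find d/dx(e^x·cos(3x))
Product rule: (fg)'=f'g+fg'
f=e^x, f'=e^x
g=cos(3x), g'=-3·sin(3x)

Answer: e^x·cos(3x)-3·e^x·sin(3x)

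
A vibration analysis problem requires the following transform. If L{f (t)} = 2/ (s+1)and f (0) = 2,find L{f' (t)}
L{f'(t)} = s·F(s) - f(0) = 2s/(s + 1) - 2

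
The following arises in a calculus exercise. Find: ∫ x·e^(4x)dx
Integration by parts: u = x, dv = e^(4x) dx
du = dx, v = e^(4x)/4
= x·e^(4x)/4 - ∫ e^(4x)/4 dx
= x·e^(4x)/4 - e^(4x)/16+C

Answer: e^(4x)(x/4-1/16)+C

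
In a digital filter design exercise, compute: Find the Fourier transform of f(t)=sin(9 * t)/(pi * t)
sin(W * t)/(pi * t) = (W/pi) * sinc(W * t/pi) is the impulse response of the ideal low-pass filter with cutoff W (here W = 9).
Its Fourier transform is a rectangular function:
F(omega) = 1 for |omega| < 9, 0 otherwise

Answer: rect(omega/18) [i.e., 1 for |omega| < 9, 0 otherwise]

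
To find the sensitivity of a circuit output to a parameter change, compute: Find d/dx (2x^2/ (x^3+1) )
Quotient rule: (f/g)' = (f'g - fg')/g²
f = 2x^2, f' = 4x
g = x^3+1, g' = 3x^2

Answer: (4x·(x^3+1)-6x^4)/(x^3+1)²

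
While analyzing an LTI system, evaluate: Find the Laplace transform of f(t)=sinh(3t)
L{sinh(at)} = a/(s²-a²)
L{sinh(3t)} = 3/(s²-9)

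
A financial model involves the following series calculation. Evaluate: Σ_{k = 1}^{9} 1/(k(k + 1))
Partial fractions: 1/(k(k+1)) = 1/k - 1/(k+1)
Telescoping sum: 1(1-1/10) = 1·9/10

Answer: 9/10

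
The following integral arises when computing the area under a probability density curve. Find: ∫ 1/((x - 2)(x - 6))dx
Partial fractions: 1/((x-2)(x-6))=A/(x-2) + B/(x-6)
A=-1/4, B=1/4
∫ [-1/4· 1/(x-2) + 1/4· 1/(x-6)] dx
=(1/4)[ln|x-6| - ln|x-2|] + C

Answer: (1/4)·ln|(x-6)/(x-2)| + C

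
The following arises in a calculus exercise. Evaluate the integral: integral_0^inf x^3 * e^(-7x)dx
This is a Gamma integral. Substitute u=7x (du=7 dx):
integral_0^inf x^3 * e^(-7x) dx=(1/7^4) integral_0^inf u^3 * e^(-u) du
=Gamma(4)/7^4=3!/7^4=6/2401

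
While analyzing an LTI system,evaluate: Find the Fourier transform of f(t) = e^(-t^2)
The Fourier transform of a Gaussian e^(-t^2) is sqrt(pi) * e^(-omega^2/4).
With a=1: F(omega)=sqrt(pi) * e^(-omega^2/4)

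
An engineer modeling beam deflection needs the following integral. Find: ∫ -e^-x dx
Since d/dx[e^-x]=- e^-x, we get 1e^-x + C

Answer: e^-x + C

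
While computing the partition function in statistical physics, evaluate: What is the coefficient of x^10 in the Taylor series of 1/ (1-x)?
1/(1-x) = Σ x^n for |x|<1
All coefficients are 1

Answer: 1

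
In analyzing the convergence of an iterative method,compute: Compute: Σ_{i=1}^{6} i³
Using formula: Σ i^3 = [n(n + 1)/2]² = [6·7/2]² = 441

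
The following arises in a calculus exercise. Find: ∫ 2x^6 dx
Using power rule: ∫ 2x^6 dx=2/7 x^7 + C=(2/7)x^7 + C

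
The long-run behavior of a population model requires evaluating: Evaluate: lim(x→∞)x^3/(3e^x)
Apply L'Hôpital 3 times (∞/∞ each time):
Eventually get 3!/(3e^x) → 0

Answer: 0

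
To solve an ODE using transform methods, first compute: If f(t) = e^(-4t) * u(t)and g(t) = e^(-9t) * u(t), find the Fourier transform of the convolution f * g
By the convolution theorem: F{f * g} = F(omega) * G(omega)
F(omega) = 1/(4 + j * omega), G(omega) = 1/(9 + j * omega)
F{f * g} = 1/((4 + j * omega)(9 + j * omega))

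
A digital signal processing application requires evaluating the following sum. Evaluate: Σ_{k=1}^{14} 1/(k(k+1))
Partial fractions: 1/(k(k+1)) = 1/k - 1/(k+1)
Telescoping sum: 1(1-1/15) = 1·14/15

Answer: 14/15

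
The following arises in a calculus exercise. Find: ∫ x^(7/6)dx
Power rule: ∫ x^(7/6) dx = x^(13/6)/(13/6)+C

Answer: (6/13)·x^(13/6)+C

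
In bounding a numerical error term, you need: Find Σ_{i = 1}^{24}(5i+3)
= 5·Σ i+3·24 = 5·300+72 = 1572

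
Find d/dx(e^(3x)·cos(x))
Product rule: (fg)' = f'g + fg'
f = e^(3x), f' = 3·e^(3x)
g = cos(x), g' = -sin(x)

Answer: 3·e^(3x)·cos(x) - e^(3x)·sin(x)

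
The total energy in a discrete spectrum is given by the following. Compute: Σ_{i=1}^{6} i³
Using formula: Σ i^3 = [n(n + 1)/2]² = [6·7/2]² = 441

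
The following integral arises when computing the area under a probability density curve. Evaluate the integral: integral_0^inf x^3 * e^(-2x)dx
This is a Gamma integral. Substitute u=2x (du=2 dx):
integral_0^inf x^3*e^(-2x) dx=(1/2^4) integral_0^inf u^3*e^(-u) du
=Gamma(4)/2^4=3!/2^4=6/16

Answer: 3/8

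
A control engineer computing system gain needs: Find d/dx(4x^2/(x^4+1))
Quotient rule: (f/g)'=(f'g - fg')/g²
f=4x^2, f'=8x
g=x^4 + 1, g'=4x^3

Answer: (8x·(x^4 + 1) - 16x^5)/(x^4 + 1)²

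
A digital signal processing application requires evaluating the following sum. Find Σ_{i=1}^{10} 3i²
=3·n(n + 1)(2n + 1)/6=3·10·11·21/6=1155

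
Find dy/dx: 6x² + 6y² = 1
Differentiate: 12x+12y·(dy/dx)=0
dy/dx=-12x/(12y)=-1·(x/y)

Answer: dy/dx=-1·(x/y)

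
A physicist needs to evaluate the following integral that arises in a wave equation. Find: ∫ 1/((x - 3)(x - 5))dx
Partial fractions: 1/((x-3)(x-5))=A/(x-3) + B/(x-5)
A=-1/2, B=1/2
∫ [-1/2· 1/(x-3) + 1/2· 1/(x-5)] dx
=(1/2)[ln|x-5| - ln|x-3|] + C

Answer: (1/2)·ln|(x-5)/(x-3)| + C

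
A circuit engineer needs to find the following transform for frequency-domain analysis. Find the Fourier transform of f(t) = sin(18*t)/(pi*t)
sin(W*t)/(pi*t)=(W/pi)*sinc(W*t/pi) is the impulse response of the ideal low-pass filter with cutoff W (here W=18).
Its Fourier transform is a rectangular function:
F(omega)=1 for |omega| < 18, 0 otherwise

Answer: rect(omega/36) [i.e., 1 for |omega| < 18, 0 otherwise]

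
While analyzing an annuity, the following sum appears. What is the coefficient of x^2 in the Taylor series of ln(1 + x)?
ln(1 + x) = Σ (-1)^(n + 1) x^n/n
Coefficient of x^2 = (-1)^3/2 = -1/2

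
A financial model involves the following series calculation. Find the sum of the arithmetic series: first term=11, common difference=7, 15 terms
Last term: a_n=11 + (15 - 1)·7=109
Sum=n(a_1 + a_n)/2=15(11 + 109)/2=900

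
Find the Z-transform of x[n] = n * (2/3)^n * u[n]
Using the property Z{n * a^n * u[n]}=az/(z-a)^2
With a=2/3: X(z)=(2/3)z/(z - 2/3)^2, |z| > 2/3

Answer: (2/3)z/(z - 2/3)^2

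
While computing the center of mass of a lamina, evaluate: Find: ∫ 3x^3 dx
Using power rule: ∫ 3x^3 dx=3/4 x^4 + C=(3/4)x^4 + C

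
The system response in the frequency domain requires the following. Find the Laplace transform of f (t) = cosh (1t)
L{cosh(at)}=s/(s²-a²)
L{cosh(1t)}=s/(s²-1)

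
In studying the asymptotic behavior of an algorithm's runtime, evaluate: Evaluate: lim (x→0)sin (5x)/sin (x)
sin(u) ≈ u for small u:
sin(5x)/sin(x) ≈ 5x/(x) = 5/1

Answer: 5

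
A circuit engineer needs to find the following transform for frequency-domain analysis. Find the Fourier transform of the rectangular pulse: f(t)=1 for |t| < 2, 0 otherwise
F(omega)=integral from -2 to 2 of e^(-j * omega * t) dt
=2 * sin(2 * omega)/omega=4 * sinc(2 * omega/pi)

Answer: 2 * sin(2 * omega)/omega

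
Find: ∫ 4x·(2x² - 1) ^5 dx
Let u = 2x² - 1, du = 4x dx
∫ u^5 du = u^6/6+C

Answer: (2x² - 1)^6/6+C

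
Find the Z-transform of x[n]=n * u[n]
Standard pair: Z{n*u[n]} = z/(z-1)^2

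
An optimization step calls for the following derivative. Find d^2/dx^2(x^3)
Apply power rule 2 times:
d^1: 3x^2
d^2: 6x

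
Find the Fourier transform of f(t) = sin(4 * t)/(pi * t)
sin(W*t)/(pi*t)=(W/pi)*sinc(W*t/pi) is the impulse response of the ideal low-pass filter with cutoff W (here W=4).
Its Fourier transform is a rectangular function:
F(omega)=1 for |omega| < 4, 0 otherwise

Answer: rect(omega/8) [i.e., 1 for |omega| < 4, 0 otherwise]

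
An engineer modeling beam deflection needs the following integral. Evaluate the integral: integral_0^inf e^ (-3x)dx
integral_0^inf e^(-3x) dx = [-1/3 * e^(-3x)]_0^inf
= 0 - (-1/3) = 1/3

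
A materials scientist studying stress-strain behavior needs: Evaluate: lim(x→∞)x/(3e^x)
Apply L'Hôpital 1 times (∞/∞ each time):
Eventually get 1!/(3e^x) → 0

Answer: 0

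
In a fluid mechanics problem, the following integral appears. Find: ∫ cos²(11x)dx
Using identity cos²(u) = (1 + cos(2u))/2:
∫ (1 + cos(22x))/2 dx = x/2 + sin(22x)/44 + C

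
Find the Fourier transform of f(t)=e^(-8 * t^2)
The Fourier transform of a Gaussian e^(-a * t^2) is sqrt(pi/a) * e^(-omega^2/(4a)).
With a = 8: F(omega) = sqrt(pi/8) * e^(-omega^2/32)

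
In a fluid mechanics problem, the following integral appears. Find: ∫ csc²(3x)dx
Since d/dx[-cot(3x)] = 3csc²(3x), integral = -cot(3x)/3 + C

Answer: (-1/3)cot(3x) + C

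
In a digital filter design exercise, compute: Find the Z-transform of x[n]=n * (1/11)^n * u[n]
Using the property Z{n*a^n*u[n]}=az/(z-a)^2
With a=1/11: X(z)=(1/11)z/(z - 1/11)^2, |z| > 1/11

Answer: (1/11)z/(z - 1/11)^2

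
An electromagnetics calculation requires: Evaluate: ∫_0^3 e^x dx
Antiderivative: e^x
Evaluate: (e^3-1)

Answer: e^3-1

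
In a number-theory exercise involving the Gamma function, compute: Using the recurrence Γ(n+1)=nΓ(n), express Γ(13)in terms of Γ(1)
Γ(13)=12Γ(12)=12·11Γ(11)=...=12!·Γ(1)=479001600·Γ(1)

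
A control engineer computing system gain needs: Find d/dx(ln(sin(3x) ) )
Chain rule: d/dx[ln(u)] = u'/u where u = sin(3x)
u' = 3cos(3x)

Answer: (3cos(3x))/(sin(3x))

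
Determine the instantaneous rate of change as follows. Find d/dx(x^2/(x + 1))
Quotient rule: (f/g)'=(f'g - fg')/g²
f=x^2, f'=2x
g=x + 1, g'=1

Answer: (2x·(x + 1) - x^2)/(x + 1)²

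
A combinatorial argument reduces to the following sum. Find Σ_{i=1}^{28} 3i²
= 3·n(n+1)(2n+1)/6 = 3·28·29·57/6 = 23142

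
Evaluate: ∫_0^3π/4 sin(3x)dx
Antiderivative: -cos(3x)/3
Evaluate at bounds: [-cos(3·3π/4)/3] - [-cos(3·0)/3]
= (-(√2/2) + (1))/3 = 1/3 - √2/6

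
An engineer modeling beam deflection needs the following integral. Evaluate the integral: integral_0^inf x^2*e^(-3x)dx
This is a Gamma integral. Substitute u = 3x (du = 3 dx):
integral_0^inf x^2*e^(-3x) dx = (1/3^3) integral_0^inf u^2*e^(-u) du
= Gamma(3)/3^3 = 2!/3^3 = 2/27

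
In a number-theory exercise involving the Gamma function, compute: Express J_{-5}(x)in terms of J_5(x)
For integer n: J_{-n}(x)=(-1)^n J_n(x)
With n=5: J_{-5}(x)=(-1)^5 J_5(x)=-J_5(x)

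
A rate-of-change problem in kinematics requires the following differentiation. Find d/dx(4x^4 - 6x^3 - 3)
Power rule: d/dx(ax^n)=n·a·x^(n-1)
Term by term: 16·x^3 - 18·x^2

Answer: 16x^3 - 18x^2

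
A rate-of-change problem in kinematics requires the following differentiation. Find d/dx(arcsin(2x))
d/dx[arcsin(u)]=u'/√(1-u²), u=2x, u'=2

Answer: 2/√(1-4x²)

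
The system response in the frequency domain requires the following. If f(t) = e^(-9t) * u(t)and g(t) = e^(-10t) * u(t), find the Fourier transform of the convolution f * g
By the convolution theorem: F{f * g} = F(omega) * G(omega)
F(omega) = 1/(9+j * omega), G(omega) = 1/(10+j * omega)
F{f * g} = 1/((9+j * omega)(10+j * omega))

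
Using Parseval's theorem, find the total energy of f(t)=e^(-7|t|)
Parseval's theorem: E=integral |f(t)|^2 dt=(1/2pi) integral |F(omega)|^2 domega
E=integral_{-inf}^{inf} e^(-14|t|) dt=2*integral_0^inf e^(-14t) dt=2/(2*7)=1/7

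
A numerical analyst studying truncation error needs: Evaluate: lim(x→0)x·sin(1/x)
Squeeze theorem: -|x| ≤ x·sin(1/x) ≤ |x|
Since x → 0 as x → 0, by squeeze theorem the limit is 0

Answer: 0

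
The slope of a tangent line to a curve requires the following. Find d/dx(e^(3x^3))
Chain rule: d/dx[e^u] = e^u · u' where u = 3x^3
u' = 9x^2

Answer: 9x^2·e^(3x^3)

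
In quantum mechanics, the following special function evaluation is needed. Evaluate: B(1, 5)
B(x,y)=Γ(x)Γ(y)/Γ(x + y)=(x-1)!(y-1)!/(x + y-1)!
B(1,5)=0!·4!/5!=1/5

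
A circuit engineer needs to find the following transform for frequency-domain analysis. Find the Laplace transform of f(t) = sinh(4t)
L{sinh(at)}=a/(s²-a²)
L{sinh(4t)}=4/(s²-16)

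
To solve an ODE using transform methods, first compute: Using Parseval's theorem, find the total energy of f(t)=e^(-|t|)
Parseval's theorem: E=integral |f(t)|^2 dt=(1/2pi) integral |F(omega)|^2 domega
E=integral_{-inf}^{inf} e^(-2|t|) dt=2 * integral_0^inf e^(-2t) dt=2/(2 * 1)=1/1

Answer: 1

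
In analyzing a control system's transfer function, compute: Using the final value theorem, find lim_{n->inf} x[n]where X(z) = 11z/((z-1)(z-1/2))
Final value theorem: lim x[n] = lim_{z->1} (z-1)*X(z)
(z-1)*X(z) = 11z/(z-1/2)
As z->1: 11/(1 - 1/2) = 11/(1/2) = 22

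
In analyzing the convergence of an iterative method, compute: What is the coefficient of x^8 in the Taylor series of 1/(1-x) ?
1/(1-x)=Σ x^n for |x|<1
All coefficients are 1

Answer: 1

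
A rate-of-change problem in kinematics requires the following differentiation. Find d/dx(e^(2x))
Chain rule: d/dx[e^u] = e^u · u' where u = 2x
u' = 2

Answer: 2·e^(2x)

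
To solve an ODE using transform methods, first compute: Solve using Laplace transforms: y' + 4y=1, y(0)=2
Take L of both sides: sY(s)-2+4Y(s) = 1/s
Y(s)(s+4) = 1/s+2
Y(s) = 1/(s(s+4))+2/(s+4)
Partial fractions: 1/(s(s+4)) = (1/4)/s - (1/4)/(s+4)
So Y(s) = (1/4)/s+(7/4)/(s+4)
Inverse transform (L^(-1){1/s} = 1, L^(-1){1/(s+4)} = e^(-4t)):

Answer: y(t) = 1/4+(7/4)·e^(-4t)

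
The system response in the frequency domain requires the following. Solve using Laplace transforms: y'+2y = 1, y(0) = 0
Take L of both sides: sY(s) - 0 + 2Y(s)=1/s
Y(s)(s + 2)=1/s + 0
Y(s)=1/(s(s + 2)) + 0/(s + 2)
Partial fractions: 1/(s(s + 2))=(1/2)/s - (1/2)/(s + 2)
So Y(s)=(1/2)/s - (1/2)/(s + 2)
Inverse transform (L^(-1){1/s}=1, L^(-1){1/(s + 2)}=e^(-2t)):

Answer: y(t)=1/2 - (1/2)·e^(-2t)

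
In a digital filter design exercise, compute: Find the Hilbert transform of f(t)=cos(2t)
The Hilbert transform shifts each frequency component by -pi/2.
H{cos(wt)} = sin(wt)
With w = 2: H{cos(2t)} = sin(2t)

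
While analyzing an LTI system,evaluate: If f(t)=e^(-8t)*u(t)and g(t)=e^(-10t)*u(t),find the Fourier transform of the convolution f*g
By the convolution theorem: F{f*g} = F(omega)*G(omega)
F(omega) = 1/(8+j*omega), G(omega) = 1/(10+j*omega)
F{f*g} = 1/((8+j*omega)(10+j*omega))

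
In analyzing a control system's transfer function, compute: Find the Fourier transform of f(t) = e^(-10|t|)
Using the standard pair: F{e^(-a|t|)}=2a/(a^2+omega^2)
With a=10: F(omega)=20/(100+omega^2)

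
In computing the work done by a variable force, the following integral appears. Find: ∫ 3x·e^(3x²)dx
Let u=3x², du=6x dx
∫ (1/2)e^u du=e^u/2+C

Answer: e^(3x²)/2+C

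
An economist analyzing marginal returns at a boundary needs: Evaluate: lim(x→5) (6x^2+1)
Polynomial is continuous, so substitute x=5:
6·5^2 + 1=151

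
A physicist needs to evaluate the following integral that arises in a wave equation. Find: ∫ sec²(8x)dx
Since d/dx[tan(8x)]=8sec²(8x), integral=tan(8x)/8+C

Answer: (1/8)tan(8x)+C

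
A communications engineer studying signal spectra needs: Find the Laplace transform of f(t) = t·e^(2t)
L{t·e^(at)}=1/(s-a)²
L{t·e^(2t)}=1/(s-2)²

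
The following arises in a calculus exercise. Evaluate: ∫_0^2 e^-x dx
Antiderivative: -e^-x
Evaluate: -(e^-2-1)

Answer: (e^-2-1)/(-1)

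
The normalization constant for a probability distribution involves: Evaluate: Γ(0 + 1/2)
Γ(1/2)=√π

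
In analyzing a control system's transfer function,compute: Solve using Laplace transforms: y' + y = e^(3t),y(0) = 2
Take L: sY - 2 + Y=1/(s-3)
Y(s + 1)=1/(s-3) + 2
Y=1/((s-3)(s + 1)) + 2/(s + 1)
Partial fractions: 1/((s-3)(s + 1))=(1/4)/(s-3) - (1/4)/(s + 1)
So Y=(1/4)/(s-3) + (7/4)/(s + 1)
Inverse Laplace transform (L^(-1){1/(s-3)}=e^(3t), L^(-1){1/(s + 1)}=e^(-t)):

Answer: y(t)=(1/4)·e^(3t) + (7/4)·e^(-t)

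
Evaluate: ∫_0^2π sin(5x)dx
Antiderivative: -cos(5x)/5
Evaluate at bounds: [-cos(5·2π)/5] - [-cos(5·0)/5]
= (-(1)+(1))/5 = 0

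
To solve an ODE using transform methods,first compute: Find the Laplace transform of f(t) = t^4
L{t^n} = n!/s^(n + 1)
L{t^4} = 4!/s^5 = 24/s^5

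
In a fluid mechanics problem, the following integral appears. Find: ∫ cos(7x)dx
Using substitution u=7x: ∫ cos(u) du/7=sin(u)/7 + C

Answer: (1/7)sin(7x) + C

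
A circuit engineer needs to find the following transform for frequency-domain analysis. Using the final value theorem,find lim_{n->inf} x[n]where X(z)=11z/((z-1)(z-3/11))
Final value theorem: lim x[n] = lim_{z->1} (z-1)*X(z)
(z-1)*X(z) = 11z/(z-3/11)
As z->1: 11/(1 - 3/11) = 11/(8/11) = 121/8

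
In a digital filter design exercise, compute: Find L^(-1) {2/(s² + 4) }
L^(-1){w/(s² + w²)} = sin(wt)
Here w = 2

Answer: sin(2t)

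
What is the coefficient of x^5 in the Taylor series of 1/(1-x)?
1/(1-x)=Σ x^n for |x|<1
All coefficients are 1

Answer: 1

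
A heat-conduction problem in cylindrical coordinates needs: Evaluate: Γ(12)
Γ(n)=(n-1)! for positive integers
Γ(12)=11!=39916800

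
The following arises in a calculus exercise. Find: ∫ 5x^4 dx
Using power rule: ∫ 5x^4 dx=5/5 x^5+C=x^5+C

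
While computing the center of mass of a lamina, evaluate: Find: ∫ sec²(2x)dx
Since d/dx[tan(2x)] = 2sec²(2x), integral = tan(2x)/2 + C

Answer: (1/2)tan(2x) + C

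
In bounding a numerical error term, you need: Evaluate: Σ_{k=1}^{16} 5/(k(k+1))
Partial fractions: 5/(k(k + 1)) = 5/k - 5/(k + 1)
Telescoping sum: 5(1 - 1/17) = 5·16/17

Answer: 80/17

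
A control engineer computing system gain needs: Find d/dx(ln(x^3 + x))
Chain rule: d/dx[ln(u)]=u'/u where u=x^3+x
u'=3x^2+1

Answer: (3x^2+1)/(x^3+x)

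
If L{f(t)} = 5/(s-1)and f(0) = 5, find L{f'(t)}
L{f'(t)}=s·F(s) - f(0)=5s/(s-1)-5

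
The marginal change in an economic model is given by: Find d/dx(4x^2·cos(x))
Product rule: (fg)' = f'g+fg'
f = 4x^2, f' = 8x
g = cos(x), g' = -sin(x)

Answer: 8x·cos(x)-4x^2·sin(x)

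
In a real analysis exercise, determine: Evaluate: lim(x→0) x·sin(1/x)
Squeeze theorem: -|x| ≤ x·sin(1/x) ≤ |x|
Since x → 0 as x → 0, by squeeze theorem the limit is 0

Answer: 0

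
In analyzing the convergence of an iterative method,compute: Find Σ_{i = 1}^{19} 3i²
=3·n(n + 1)(2n + 1)/6=3·19·20·39/6=7410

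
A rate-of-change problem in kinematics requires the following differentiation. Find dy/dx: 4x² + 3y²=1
Differentiate: 8x+6y·(dy/dx) = 0
dy/dx = -8x/(6y) = -(4/3)·(x/y)

Answer: dy/dx = -(4/3)·(x/y)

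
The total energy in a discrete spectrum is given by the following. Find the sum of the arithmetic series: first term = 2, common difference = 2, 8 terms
Last term: a_n=2 + (8 - 1)·2=16
Sum=n(a_1 + a_n)/2=8(2 + 16)/2=72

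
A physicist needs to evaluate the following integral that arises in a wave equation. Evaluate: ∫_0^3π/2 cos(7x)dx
Antiderivative: sin(7x)/7
Evaluate at bounds: [sin(7·3π/2)/7] - [sin(7·0)/7]
= ((1) - (0))/7 = 1/7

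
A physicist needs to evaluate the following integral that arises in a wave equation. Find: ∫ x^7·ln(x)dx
By parts: u=ln(x), dv=x^7 dx
du=1/x dx, v=x^8/8
=x^8·ln(x)/8 - ∫ x^7/8 dx
=x^8·ln(x)/8 - x^8/64+C

Answer: x^8(ln(x)/8-1/64)+C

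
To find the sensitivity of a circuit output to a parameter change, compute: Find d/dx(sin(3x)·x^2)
Product rule: (fg)' = f'g+fg'
f = sin(3x), f' = 3·cos(3x)
g = x^2, g' = 2x

Answer: 3·cos(3x)·x^2+2·sin(3x)·x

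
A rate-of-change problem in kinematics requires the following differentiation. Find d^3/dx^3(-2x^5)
Apply power rule 3 times:
d^1: -10x^4
d^2: -40x^3
d^3: -120x^2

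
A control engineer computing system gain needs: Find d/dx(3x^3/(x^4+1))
Quotient rule: (f/g)'=(f'g - fg')/g²
f=3x^3, f'=9x^2
g=x^4 + 1, g'=4x^3

Answer: (9x^2·(x^4 + 1) - 12x^6)/(x^4 + 1)²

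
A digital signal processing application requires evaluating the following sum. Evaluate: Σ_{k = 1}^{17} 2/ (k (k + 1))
Partial fractions: 2/(k(k + 1)) = 2/k - 2/(k + 1)
Telescoping sum: 2(1 - 1/18) = 2·17/18

Answer: 17/9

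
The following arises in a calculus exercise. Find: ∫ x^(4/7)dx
Power rule: ∫ x^(4/7) dx = x^(11/7)/(11/7)+C

Answer: (7/11)·x^(11/7)+C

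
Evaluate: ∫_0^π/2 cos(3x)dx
Antiderivative: sin(3x)/3
Evaluate at bounds: [sin(3·π/2)/3] - [sin(3·0)/3]
= ((-1) - (0))/3 = -1/3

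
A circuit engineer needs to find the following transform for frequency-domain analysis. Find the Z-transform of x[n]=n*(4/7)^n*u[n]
Using the property Z{n*a^n*u[n]}=az/(z-a)^2
With a=4/7: X(z)=(4/7)z/(z - 4/7)^2, |z| > 4/7

Answer: (4/7)z/(z - 4/7)^2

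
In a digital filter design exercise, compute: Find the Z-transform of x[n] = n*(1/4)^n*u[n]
Using the property Z{n*a^n*u[n]} = az/(z-a)^2
With a = 1/4: X(z) = (1/4)z/(z - 1/4)^2, |z| > 1/4

Answer: (1/4)z/(z - 1/4)^2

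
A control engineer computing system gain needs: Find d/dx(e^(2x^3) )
Chain rule: d/dx[e^u] = e^u · u' where u = 2x^3
u' = 6x^2

Answer: 6x^2·e^(2x^3)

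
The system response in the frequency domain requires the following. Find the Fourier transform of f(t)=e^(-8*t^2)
The Fourier transform of a Gaussian e^(-a*t^2) is sqrt(pi/a)*e^(-omega^2/(4a)).
With a=8: F(omega)=sqrt(pi/8)*e^(-omega^2/32)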